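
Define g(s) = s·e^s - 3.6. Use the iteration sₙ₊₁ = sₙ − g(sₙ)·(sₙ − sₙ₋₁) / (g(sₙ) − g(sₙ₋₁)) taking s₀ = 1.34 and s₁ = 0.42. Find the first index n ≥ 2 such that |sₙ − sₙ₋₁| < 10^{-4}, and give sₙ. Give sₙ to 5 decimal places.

n = 7, sₙ = 1.14528

g(1.34) = 1.5175183, g(0.42) = -2.9607761
s₂ = 0.4200000 − (-2.9607761)·(-0.9200000)/(-4.4782944) = 1.0282481;  |Δ| = 0.6082481
g(1.0282481) = -0.7248508
s₃ = 1.0282481 − (-0.7248508)·(0.6082481)/(2.2359253) = 1.2254323;  |Δ| = 0.1971842
g(1.2254323) = 0.5733787
s₄ = 1.2254323 − 0.5733787·(0.1971842)/(1.2982295) = 1.1383435;  |Δ| = 0.0870888
g(1.1383435) = -0.0465546
s₅ = 1.1383435 − (-0.0465546)·(-0.0870888)/(-0.6199333) = 1.1448835;  |Δ| = 0.0065400
g(1.1448835) = -0.0026895
s₆ = 1.1448835 − (-0.0026895)·(0.0065400)/(0.0438651) = 1.1452845;  |Δ| = 0.0004010
g(1.1452845) = 0.0000137
s₇ = 1.1452845 − 0.0000137·(0.0004010)/(0.0027032) = 1.1452825;  |Δ| = 0.0000020
|s₇ − s₆| = 0.0000020 < 10^{-4}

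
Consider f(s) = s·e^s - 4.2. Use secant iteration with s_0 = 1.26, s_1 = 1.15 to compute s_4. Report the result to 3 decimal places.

1.229

f(1.26) = 0.24203, f(1.15) = -0.56808
s_2 = 1.15000 − (-0.56808)·(1.15000 − 1.26000) / (-0.56808 − 0.24203) = 1.15000 − (0.06249)/(-0.81011) = 1.22714
f(1.22714) = -0.01369
s_3 = 1.22714 − (-0.01369)·(1.22714 − 1.15000) / (-0.01369 − (-0.56808)) = 1.22714 − (-0.00106)/(0.55439) = 1.22904
f(1.22904) = 0.00080
s_4 = 1.22904 − 0.00080·(1.22904 − 1.22714) / (0.00080 − (-0.01369)) = 1.22904 − (0.00000)/(0.01450) = 1.22894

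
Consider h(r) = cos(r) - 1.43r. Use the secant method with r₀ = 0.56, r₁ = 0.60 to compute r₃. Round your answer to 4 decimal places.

0.5836

h(0.56) = 0.046455, h(0.60) = -0.032664
r₂ = 0.600000 − (-0.032664)·(0.600000 − 0.560000) / (-0.032664 − 0.046455) = 0.600000 − (-0.001307)/(-0.079119) = 0.583486
h(0.583486) = 0.000162
r₃ = 0.583486 − 0.000162·(0.583486 − 0.600000) / (0.000162 − (-0.032664)) = 0.583486 − (-0.000003)/(0.032826) = 0.583568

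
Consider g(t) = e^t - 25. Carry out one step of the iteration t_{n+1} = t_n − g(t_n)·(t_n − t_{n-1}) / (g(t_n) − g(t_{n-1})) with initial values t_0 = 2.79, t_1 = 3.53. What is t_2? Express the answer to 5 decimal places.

g(2.79) = -8.7189802, g(3.53) = 9.1239676
t_2 = 3.5300000 − 9.1239676·(3.5300000 − 2.7900000) / (9.1239676 − (-8.7189802)) = 3.5300000 − (6.7517360)/(17.8429478) = 3.1516020

3.15160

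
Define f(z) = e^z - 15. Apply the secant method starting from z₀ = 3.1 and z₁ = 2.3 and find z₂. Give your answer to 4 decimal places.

f(3.1) = 7.197951, f(2.3) = -5.025818
z₂ = 2.300000 − (-5.025818)·(2.300000 − 3.100000) / (-5.025818 − 7.197951) = 2.300000 − (4.020654)/(-12.223769) = 2.628921

2.6289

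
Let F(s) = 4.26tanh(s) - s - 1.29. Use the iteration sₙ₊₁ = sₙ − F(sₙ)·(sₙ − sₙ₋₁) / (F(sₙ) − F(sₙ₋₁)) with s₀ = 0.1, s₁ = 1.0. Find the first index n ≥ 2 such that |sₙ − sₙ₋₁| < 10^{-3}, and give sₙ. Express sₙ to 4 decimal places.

n = 6, sₙ = 0.4274

F(0.1) = -0.965414, F(1.0) = 0.954391
s₂ = 1.000000 − 0.954391·(0.900000)/(1.919805) = 0.552584;  |Δ| = 0.447416
F(0.552584) = 0.297871
s₃ = 0.552584 − 0.297871·(-0.447416)/(-0.656520) = 0.349586;  |Δ| = 0.202998
F(0.349586) = -0.208192
s₄ = 0.349586 − (-0.208192)·(-0.202998)/(-0.506063) = 0.433098;  |Δ| = 0.083512
F(0.433098) = 0.014586
s₅ = 0.433098 − 0.014586·(0.083512)/(0.222778) = 0.427630;  |Δ| = 0.005468
F(0.427630) = 0.000593
s₆ = 0.427630 − 0.000593·(-0.005468)/(-0.013993) = 0.427398;  |Δ| = 0.000232
|s₆ − s₅| = 0.000232 < 10^{-3}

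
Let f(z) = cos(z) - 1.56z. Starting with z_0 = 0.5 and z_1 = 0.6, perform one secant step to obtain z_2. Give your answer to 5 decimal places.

f(0.5) = 0.0975826, f(0.6) = -0.1106644
z_2 = 0.6000000 − (-0.1106644)·(0.6000000 − 0.5000000) / (-0.1106644 − 0.0975826) = 0.6000000 − (-0.0110664)/(-0.2082469) = 0.5468591

0.54686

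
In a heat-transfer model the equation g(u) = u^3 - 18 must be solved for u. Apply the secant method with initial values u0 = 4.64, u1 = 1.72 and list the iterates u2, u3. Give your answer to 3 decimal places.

g(4.64) = 81.89734, g(1.72) = -12.91155
u2 = 1.72000 − (-12.91155)·(1.72000 − 4.64000) / (-12.91155 − 81.89734) = 1.72000 − (37.70173)/(-94.80890) = 2.11766
g(2.11766) = -8.50338
u3 = 2.11766 − (-8.50338)·(2.11766 − 1.72000) / (-8.50338 − (-12.91155)) = 2.11766 − (-3.38146)/(4.40817) = 2.88475

2.118, 2.885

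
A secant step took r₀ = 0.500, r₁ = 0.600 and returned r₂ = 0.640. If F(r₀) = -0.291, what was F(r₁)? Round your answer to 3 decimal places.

-0.083

The secant line through (0.500, -0.291) and (0.600, F(r₁)) crosses zero at r₂ = 0.640.
So (0.500, -0.291), (0.600, F(r₁)), (0.640, 0) are collinear:
F(r₁) = -0.291 · (0.600 − 0.640) / (0.500 − 0.640) = -0.291 · (-0.04000)/(-0.14000) = -0.08314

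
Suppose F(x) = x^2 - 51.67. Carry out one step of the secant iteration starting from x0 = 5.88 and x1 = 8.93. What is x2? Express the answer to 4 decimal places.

F(5.88) = -17.095600, F(8.93) = 28.074900
x2 = 8.930000 − 28.074900·(8.930000 − 5.880000) / (28.074900 − (-17.095600)) = 8.930000 − (85.628445)/(45.170500) = 7.034328

7.0343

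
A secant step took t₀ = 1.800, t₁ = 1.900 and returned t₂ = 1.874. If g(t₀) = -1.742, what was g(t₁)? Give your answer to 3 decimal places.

0.612

The secant line through (1.800, -1.742) and (1.900, g(t₁)) crosses zero at t₂ = 1.874.
So (1.800, -1.742), (1.900, g(t₁)), (1.874, 0) are collinear:
g(t₁) = -1.742 · (1.900 − 1.874) / (1.800 − 1.874) = -1.742 · (0.02600)/(-0.07400) = 0.61205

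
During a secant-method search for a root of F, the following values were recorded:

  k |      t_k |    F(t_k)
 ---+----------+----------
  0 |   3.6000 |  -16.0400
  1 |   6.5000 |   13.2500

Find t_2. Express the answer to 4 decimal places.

t_2 = 6.5000 − 13.2500·(6.5000 − 3.6000) / (13.2500 − (-16.0400))
   = 6.5000 − (38.425000)/(29.290000) = 5.188119

5.1881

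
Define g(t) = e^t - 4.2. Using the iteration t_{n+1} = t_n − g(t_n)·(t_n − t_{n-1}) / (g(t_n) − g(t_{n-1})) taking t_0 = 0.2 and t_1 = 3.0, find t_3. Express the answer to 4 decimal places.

g(0.2) = -2.978597, g(3.0) = 15.885537
t_2 = 3.000000 − 15.885537·(3.000000 − 0.200000) / (15.885537 − (-2.978597)) = 3.000000 − (44.479503)/(18.864134) = 0.642113
g(0.642113) = -2.299508
t_3 = 0.642113 − (-2.299508)·(0.642113 − 3.000000) / (-2.299508 − 15.885537) = 0.642113 − (5.421982)/(-18.185045) = 0.940269

0.9403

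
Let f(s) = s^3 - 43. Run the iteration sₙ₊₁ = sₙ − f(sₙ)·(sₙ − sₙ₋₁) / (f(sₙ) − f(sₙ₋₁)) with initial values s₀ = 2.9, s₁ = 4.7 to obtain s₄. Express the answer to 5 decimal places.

f(2.9) = -18.6110000, f(4.7) = 60.8230000
s₂ = 4.7000000 − 60.8230000·(4.7000000 − 2.9000000) / (60.8230000 − (-18.6110000)) = 4.7000000 − (109.4814000)/(79.4340000) = 3.3217312
f(3.3217312) = -6.3483546
s₃ = 3.3217312 − (-6.3483546)·(3.3217312 − 4.7000000) / (-6.3483546 − 60.8230000) = 3.3217312 − (8.7497388)/(-67.1713546) = 3.4519912
f(3.4519912) = -1.8652324
s₄ = 3.4519912 − (-1.8652324)·(3.4519912 − 3.3217312) / (-1.8652324 − (-6.3483546)) = 3.4519912 − (-0.2429651)/(4.4831222) = 3.5061867

3.50619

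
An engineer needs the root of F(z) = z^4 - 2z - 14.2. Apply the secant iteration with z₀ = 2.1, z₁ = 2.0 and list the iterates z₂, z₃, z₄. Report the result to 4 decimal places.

2.0677, 2.0695, 2.0694

F(2.1) = 1.048100, F(2.0) = -2.200000
z₂ = 2.000000 − (-2.200000)·(2.000000 − 2.100000) / (-2.200000 − 1.048100) = 2.000000 − (0.220000)/(-3.248100) = 2.067732
F(2.067732) = -0.055433
z₃ = 2.067732 − (-0.055433)·(2.067732 − 2.000000) / (-0.055433 − (-2.200000)) = 2.067732 − (-0.003755)/(2.144567) = 2.069483
F(2.069483) = 0.003055
z₄ = 2.069483 − 0.003055·(2.069483 − 2.067732) / (0.003055 − (-0.055433)) = 2.069483 − (0.000005)/(0.058488) = 2.069391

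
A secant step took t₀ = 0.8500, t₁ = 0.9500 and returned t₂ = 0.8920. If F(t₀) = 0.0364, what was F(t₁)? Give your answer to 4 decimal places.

-0.0503

The secant line through (0.8500, 0.0364) and (0.9500, F(t₁)) crosses zero at t₂ = 0.8920.
So (0.8500, 0.0364), (0.9500, F(t₁)), (0.8920, 0) are collinear:
F(t₁) = 0.0364 · (0.9500 − 0.8920) / (0.8500 − 0.8920) = 0.0364 · (0.058000)/(-0.042000) = -0.050267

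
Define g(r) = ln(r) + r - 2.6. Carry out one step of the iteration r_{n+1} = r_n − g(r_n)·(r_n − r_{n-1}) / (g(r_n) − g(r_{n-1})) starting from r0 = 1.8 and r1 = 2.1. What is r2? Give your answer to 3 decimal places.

1.940

g(1.8) = -0.21221, g(2.1) = 0.24194
r2 = 2.10000 − 0.24194·(2.10000 − 1.80000) / (0.24194 − (-0.21221)) = 2.10000 − (0.07258)/(0.45415) = 1.94018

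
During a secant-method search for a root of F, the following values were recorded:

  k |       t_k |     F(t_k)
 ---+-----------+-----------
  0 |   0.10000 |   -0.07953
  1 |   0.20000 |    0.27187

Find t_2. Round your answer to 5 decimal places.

0.12263

t_2 = 0.20000 − 0.27187·(0.20000 − 0.10000) / (0.27187 − (-0.07953))
   = 0.20000 − (0.0271870)/(0.3514000) = 0.1226323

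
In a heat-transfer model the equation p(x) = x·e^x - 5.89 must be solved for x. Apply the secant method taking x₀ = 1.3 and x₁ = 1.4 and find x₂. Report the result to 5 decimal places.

1.42345

p(1.3) = -1.1199143, p(1.4) = -0.2127200
x₂ = 1.4000000 − (-0.2127200)·(1.4000000 − 1.3000000) / (-0.2127200 − (-1.1199143)) = 1.4000000 − (-0.0212720)/(0.9071943) = 1.4234481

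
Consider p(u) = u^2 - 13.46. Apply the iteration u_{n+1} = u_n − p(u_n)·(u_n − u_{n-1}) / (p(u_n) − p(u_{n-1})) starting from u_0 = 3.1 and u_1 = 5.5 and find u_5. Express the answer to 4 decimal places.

3.6688

p(3.1) = -3.850000, p(5.5) = 16.790000
u_2 = 5.500000 − 16.790000·(5.500000 − 3.100000) / (16.790000 − (-3.850000)) = 5.500000 − (40.296000)/(20.640000) = 3.547674
p(3.547674) = -0.874006
u_3 = 3.547674 − (-0.874006)·(3.547674 − 5.500000) / (-0.874006 − 16.790000) = 3.547674 − (1.706345)/(-17.664006) = 3.644275
p(3.644275) = -0.179263
u_4 = 3.644275 − (-0.179263)·(3.644275 − 3.547674) / (-0.179263 − (-0.874006)) = 3.644275 − (-0.017317)/(0.694743) = 3.669200
p(3.669200) = 0.003029
u_5 = 3.669200 − 0.003029·(3.669200 − 3.644275) / (0.003029 − (-0.179263)) = 3.669200 − (0.000076)/(0.182292) = 3.668786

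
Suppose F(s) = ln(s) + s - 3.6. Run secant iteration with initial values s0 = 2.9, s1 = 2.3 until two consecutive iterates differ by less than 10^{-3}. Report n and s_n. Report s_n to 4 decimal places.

F(2.9) = 0.364711, F(2.3) = -0.467091
s2 = 2.300000 − (-0.467091)·(-0.600000)/(-0.831802) = 2.636925;  |Δ| = 0.336925
F(2.636925) = 0.006538
s3 = 2.636925 − 0.006538·(0.336925)/(0.473629) = 2.632274;  |Δ| = 0.004651
F(2.632274) = 0.000122
s4 = 2.632274 − 0.000122·(-0.004651)/(-0.006416) = 2.632185;  |Δ| = 0.000088
|s4 − s3| = 0.000088 < 10^{-3}

n = 4, s_n = 2.6322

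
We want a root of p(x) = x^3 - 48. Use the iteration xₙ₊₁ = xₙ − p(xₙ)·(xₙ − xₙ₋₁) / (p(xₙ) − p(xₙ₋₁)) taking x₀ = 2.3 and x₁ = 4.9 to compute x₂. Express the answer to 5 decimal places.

p(2.3) = -35.8330000, p(4.9) = 69.6490000
x₂ = 4.9000000 − 69.6490000·(4.9000000 − 2.3000000) / (69.6490000 − (-35.8330000)) = 4.9000000 − (181.0874000)/(105.4820000) = 3.1832388

3.18324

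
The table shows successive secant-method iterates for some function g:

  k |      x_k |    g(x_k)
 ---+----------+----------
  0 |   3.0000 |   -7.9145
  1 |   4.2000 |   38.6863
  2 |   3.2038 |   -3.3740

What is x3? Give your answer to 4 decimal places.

x3 = 3.2038 − (-3.3740)·(3.2038 − 4.2000) / (-3.3740 − 38.6863)
   = 3.2038 − (3.361179)/(-42.060300) = 3.283713

3.2837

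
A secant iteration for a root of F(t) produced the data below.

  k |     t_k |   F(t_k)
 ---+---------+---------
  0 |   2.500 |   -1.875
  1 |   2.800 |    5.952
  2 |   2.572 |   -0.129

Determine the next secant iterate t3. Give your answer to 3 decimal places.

t3 = 2.572 − (-0.129)·(2.572 − 2.800) / (-0.129 − 5.952)
   = 2.572 − (0.02941)/(-6.08100) = 2.57684

2.577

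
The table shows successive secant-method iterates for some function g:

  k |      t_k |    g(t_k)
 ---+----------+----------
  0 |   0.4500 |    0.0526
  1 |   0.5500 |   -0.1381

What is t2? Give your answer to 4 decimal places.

0.4776

t2 = 0.5500 − (-0.1381)·(0.5500 − 0.4500) / (-0.1381 − 0.0526)
   = 0.5500 − (-0.013810)/(-0.190700) = 0.477583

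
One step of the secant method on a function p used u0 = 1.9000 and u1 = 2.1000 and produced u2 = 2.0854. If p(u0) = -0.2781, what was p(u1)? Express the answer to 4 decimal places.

The secant line through (1.9000, -0.2781) and (2.1000, p(u1)) crosses zero at u2 = 2.0854.
So (1.9000, -0.2781), (2.1000, p(u1)), (2.0854, 0) are collinear:
p(u1) = -0.2781 · (2.1000 − 2.0854) / (1.9000 − 2.0854) = -0.2781 · (0.014600)/(-0.185400) = 0.021900

0.0219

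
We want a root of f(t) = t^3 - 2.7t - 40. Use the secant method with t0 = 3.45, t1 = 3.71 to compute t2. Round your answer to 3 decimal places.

f(3.45) = -8.25137, f(3.71) = 1.04781
t2 = 3.71000 − 1.04781·(3.71000 − 3.45000) / (1.04781 − (-8.25137)) = 3.71000 − (0.27243)/(9.29919) = 3.68070

3.681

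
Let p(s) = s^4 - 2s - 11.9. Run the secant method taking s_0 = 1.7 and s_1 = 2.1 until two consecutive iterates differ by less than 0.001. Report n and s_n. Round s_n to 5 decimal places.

n = 5, s_n = 1.99666

p(1.7) = -6.9479000, p(2.1) = 3.3481000
s_2 = 2.1000000 − 3.3481000·(0.4000000)/(10.2960000) = 1.9699262;  |Δ| = 0.1300738
p(1.9699262) = -0.7807248
s_3 = 1.9699262 − (-0.7807248)·(-0.1300738)/(-4.1288248) = 1.9945220;  |Δ| = 0.0245958
p(1.9945220) = -0.0636208
s_4 = 1.9945220 − (-0.0636208)·(0.0245958)/(0.7171040) = 1.9967041;  |Δ| = 0.0021821
p(1.9967041) = 0.0013843
s_5 = 1.9967041 − 0.0013843·(0.0021821)/(0.0650051) = 1.9966577;  |Δ| = 0.0000465
|s_5 − s_4| = 0.0000465 < 0.001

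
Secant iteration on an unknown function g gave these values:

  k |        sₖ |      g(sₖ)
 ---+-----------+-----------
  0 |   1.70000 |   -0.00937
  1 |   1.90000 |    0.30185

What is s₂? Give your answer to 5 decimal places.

s₂ = 1.90000 − 0.30185·(1.90000 − 1.70000) / (0.30185 − (-0.00937))
   = 1.90000 − (0.0603700)/(0.3112200) = 1.7060215

1.70602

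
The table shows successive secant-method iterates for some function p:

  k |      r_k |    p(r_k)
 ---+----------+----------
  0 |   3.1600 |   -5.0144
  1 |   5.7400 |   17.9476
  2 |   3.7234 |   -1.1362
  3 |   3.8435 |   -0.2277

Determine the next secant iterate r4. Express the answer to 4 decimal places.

3.8736

r4 = 3.8435 − (-0.2277)·(3.8435 − 3.7234) / (-0.2277 − (-1.1362))
   = 3.8435 − (-0.027347)/(0.908500) = 3.873601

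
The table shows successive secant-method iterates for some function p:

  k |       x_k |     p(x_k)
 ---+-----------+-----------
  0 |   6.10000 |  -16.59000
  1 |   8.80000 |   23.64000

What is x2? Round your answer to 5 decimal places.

x2 = 8.80000 − 23.64000·(8.80000 − 6.10000) / (23.64000 − (-16.59000))
   = 8.80000 − (63.8280000)/(40.2300000) = 7.2134228

7.21342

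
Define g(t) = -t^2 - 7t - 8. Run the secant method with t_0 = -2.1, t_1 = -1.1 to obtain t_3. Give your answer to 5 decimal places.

-1.44298

g(-2.1) = 2.2900000, g(-1.1) = -1.5100000
t_2 = -1.1000000 − (-1.5100000)·(-1.1000000 − (-2.1000000)) / (-1.5100000 − 2.2900000) = -1.1000000 − (-1.5100000)/(-3.8000000) = -1.4973684
g(-1.4973684) = 0.2394668
t_3 = -1.4973684 − 0.2394668·(-1.4973684 − (-1.1000000)) / (0.2394668 − (-1.5100000)) = -1.4973684 − (-0.0951565)/(1.7494668) = -1.4429767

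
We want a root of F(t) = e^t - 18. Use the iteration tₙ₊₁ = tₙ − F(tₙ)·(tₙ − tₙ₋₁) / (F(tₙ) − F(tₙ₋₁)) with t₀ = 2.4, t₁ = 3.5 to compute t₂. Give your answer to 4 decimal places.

2.7474

F(2.4) = -6.976824, F(3.5) = 15.115452
t₂ = 3.500000 − 15.115452·(3.500000 − 2.400000) / (15.115452 − (-6.976824)) = 3.500000 − (16.626997)/(22.092276) = 2.747384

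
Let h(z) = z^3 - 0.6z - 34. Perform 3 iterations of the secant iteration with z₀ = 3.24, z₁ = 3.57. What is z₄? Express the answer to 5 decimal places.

h(3.24) = -1.9317760, h(3.57) = 9.3572930
z₂ = 3.5700000 − 9.3572930·(3.5700000 − 3.2400000) / (9.3572930 − (-1.9317760)) = 3.5700000 − (3.0879067)/(11.2890690) = 3.2964693
h(3.2964693) = -0.1561055
z₃ = 3.2964693 − (-0.1561055)·(3.2964693 − 3.5700000) / (-0.1561055 − 9.3572930) = 3.2964693 − (0.0426996)/(-9.5133985) = 3.3009577
h(3.3009577) = -0.0122778
z₄ = 3.3009577 − (-0.0122778)·(3.3009577 − 3.2964693) / (-0.0122778 − (-0.1561055)) = 3.3009577 − (-0.0000551)/(0.1438277) = 3.3013408

3.30134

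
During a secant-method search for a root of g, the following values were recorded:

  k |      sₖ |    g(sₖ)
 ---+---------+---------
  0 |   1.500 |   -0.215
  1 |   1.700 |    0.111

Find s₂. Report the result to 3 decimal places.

s₂ = 1.700 − 0.111·(1.700 − 1.500) / (0.111 − (-0.215))
   = 1.700 − (0.02220)/(0.32600) = 1.63190

1.632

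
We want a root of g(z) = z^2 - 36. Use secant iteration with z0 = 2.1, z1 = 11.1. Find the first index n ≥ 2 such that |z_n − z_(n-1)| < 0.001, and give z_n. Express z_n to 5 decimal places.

n = 7, z_n = 6.00000

g(2.1) = -31.5900000, g(11.1) = 87.2100000
z2 = 11.1000000 − 87.2100000·(9.0000000)/(118.8000000) = 4.4931818;  |Δ| = 6.6068182
g(4.4931818) = -15.8113171
z3 = 4.4931818 − (-15.8113171)·(-6.6068182)/(-103.0213171) = 5.5071710;  |Δ| = 1.0139891
g(5.5071710) = -5.6710679
z4 = 5.5071710 − (-5.6710679)·(1.0139891)/(10.1402492) = 6.0742578;  |Δ| = 0.5670868
g(6.0742578) = 0.8966073
z5 = 6.0742578 − 0.8966073·(0.5670868)/(6.5676752) = 5.9968401;  |Δ| = 0.0774177
g(5.9968401) = -0.0379090
z6 = 5.9968401 − (-0.0379090)·(-0.0774177)/(-0.9345163) = 5.9999806;  |Δ| = 0.0031405
g(5.9999806) = -0.0002333
z7 = 5.9999806 − (-0.0002333)·(0.0031405)/(0.0376758) = 6.0000000;  |Δ| = 0.0000194
|z7 − z6| = 0.0000194 < 0.001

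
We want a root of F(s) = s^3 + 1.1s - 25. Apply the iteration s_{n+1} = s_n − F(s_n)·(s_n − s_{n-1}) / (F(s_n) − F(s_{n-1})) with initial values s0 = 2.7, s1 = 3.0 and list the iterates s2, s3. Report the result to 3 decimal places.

2.792, 2.798

F(2.7) = -2.34700, F(3.0) = 5.30000
s2 = 3.00000 − 5.30000·(3.00000 − 2.70000) / (5.30000 − (-2.34700)) = 3.00000 − (1.59000)/(7.64700) = 2.79208
F(2.79208) = -0.16258
s3 = 2.79208 − (-0.16258)·(2.79208 − 3.00000) / (-0.16258 − 5.30000) = 2.79208 − (0.03380)/(-5.46258) = 2.79826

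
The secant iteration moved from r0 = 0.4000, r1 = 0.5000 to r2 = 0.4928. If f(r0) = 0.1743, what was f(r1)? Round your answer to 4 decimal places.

-0.0135

The secant line through (0.4000, 0.1743) and (0.5000, f(r1)) crosses zero at r2 = 0.4928.
So (0.4000, 0.1743), (0.5000, f(r1)), (0.4928, 0) are collinear:
f(r1) = 0.1743 · (0.5000 − 0.4928) / (0.4000 − 0.4928) = 0.1743 · (0.007200)/(-0.092800) = -0.013523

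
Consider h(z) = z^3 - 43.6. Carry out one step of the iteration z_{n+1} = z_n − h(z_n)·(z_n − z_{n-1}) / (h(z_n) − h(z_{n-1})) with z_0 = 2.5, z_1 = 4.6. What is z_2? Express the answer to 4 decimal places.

h(2.5) = -27.975000, h(4.6) = 53.736000
z_2 = 4.600000 − 53.736000·(4.600000 − 2.500000) / (53.736000 − (-27.975000)) = 4.600000 − (112.845600)/(81.711000) = 3.218967

3.2190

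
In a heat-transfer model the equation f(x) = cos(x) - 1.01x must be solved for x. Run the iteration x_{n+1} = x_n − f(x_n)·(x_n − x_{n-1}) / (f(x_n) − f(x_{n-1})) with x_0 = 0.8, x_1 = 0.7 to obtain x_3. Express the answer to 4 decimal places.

0.7347

f(0.8) = -0.111293, f(0.7) = 0.057842
x_2 = 0.700000 − 0.057842·(0.700000 − 0.800000) / (0.057842 − (-0.111293)) = 0.700000 − (-0.005784)/(0.169135) = 0.734199
f(0.734199) = 0.000827
x_3 = 0.734199 − 0.000827·(0.734199 − 0.700000) / (0.000827 − 0.057842) = 0.734199 − (0.000028)/(-0.057015) = 0.734695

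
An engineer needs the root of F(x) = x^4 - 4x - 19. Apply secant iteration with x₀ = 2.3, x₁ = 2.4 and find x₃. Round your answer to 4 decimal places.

F(2.3) = -0.215900, F(2.4) = 4.577600
x₂ = 2.400000 − 4.577600·(2.400000 − 2.300000) / (4.577600 − (-0.215900)) = 2.400000 − (0.457760)/(4.793500) = 2.304504
F(2.304504) = -0.014070
x₃ = 2.304504 − (-0.014070)·(2.304504 − 2.400000) / (-0.014070 − 4.577600) = 2.304504 − (0.001344)/(-4.591670) = 2.304797

2.3048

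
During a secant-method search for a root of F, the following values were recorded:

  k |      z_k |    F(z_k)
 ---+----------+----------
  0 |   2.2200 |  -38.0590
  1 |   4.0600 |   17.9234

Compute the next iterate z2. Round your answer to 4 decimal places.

3.4709

z2 = 4.0600 − 17.9234·(4.0600 − 2.2200) / (17.9234 − (-38.0590))
   = 4.0600 − (32.979056)/(55.982400) = 3.470903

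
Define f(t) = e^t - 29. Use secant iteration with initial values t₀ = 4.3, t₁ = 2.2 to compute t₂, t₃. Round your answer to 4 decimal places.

2.8486, 3.7726

f(4.3) = 44.699794, f(2.2) = -19.974987
t₂ = 2.200000 − (-19.974987)·(2.200000 − 4.300000) / (-19.974987 − 44.699794) = 2.200000 − (41.947472)/(-64.674780) = 2.848591
f(2.848591) = -11.736562
t₃ = 2.848591 − (-11.736562)·(2.848591 − 2.200000) / (-11.736562 − (-19.974987)) = 2.848591 − (-7.612227)/(8.238425) = 3.772581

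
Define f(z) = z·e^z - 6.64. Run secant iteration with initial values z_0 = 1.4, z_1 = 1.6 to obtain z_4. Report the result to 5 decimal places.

f(1.4) = -0.9627200, f(1.6) = 1.2848519
z_2 = 1.6000000 − 1.2848519·(1.6000000 − 1.4000000) / (1.2848519 − (-0.9627200)) = 1.6000000 − (0.2569704)/(2.2475719) = 1.4856676
f(1.4856676) = -0.0764490
z_3 = 1.4856676 − (-0.0764490)·(1.4856676 − 1.6000000) / (-0.0764490 − 1.2848519) = 1.4856676 − (0.0087406)/(-1.3613009) = 1.4920883
f(1.4920883) = -0.0056212
z_4 = 1.4920883 − (-0.0056212)·(1.4920883 − 1.4856676) / (-0.0056212 − (-0.0764490)) = 1.4920883 − (-0.0000361)/(0.0708277) = 1.4925979

1.49260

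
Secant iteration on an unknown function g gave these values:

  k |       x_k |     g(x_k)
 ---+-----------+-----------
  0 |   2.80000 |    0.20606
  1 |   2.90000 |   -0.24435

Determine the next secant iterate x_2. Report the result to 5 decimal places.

2.84575

x_2 = 2.90000 − (-0.24435)·(2.90000 − 2.80000) / (-0.24435 − 0.20606)
   = 2.90000 − (-0.0244350)/(-0.4504100) = 2.8457494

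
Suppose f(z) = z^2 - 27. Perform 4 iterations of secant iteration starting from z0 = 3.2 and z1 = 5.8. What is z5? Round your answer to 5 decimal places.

f(3.2) = -16.7600000, f(5.8) = 6.6400000
z2 = 5.8000000 − 6.6400000·(5.8000000 − 3.2000000) / (6.6400000 − (-16.7600000)) = 5.8000000 − (17.2640000)/(23.4000000) = 5.0622222
f(5.0622222) = -1.3739062
z3 = 5.0622222 − (-1.3739062)·(5.0622222 − 5.8000000) / (-1.3739062 − 6.6400000) = 5.0622222 − (1.0136374)/(-8.0139062) = 5.1887070
f(5.1887070) = -0.0773193
z4 = 5.1887070 − (-0.0773193)·(5.1887070 − 5.0622222) / (-0.0773193 − (-1.3739062)) = 5.1887070 − (-0.0097797)/(1.2965869) = 5.1962497
f(5.1962497) = 0.0010109
z5 = 5.1962497 − 0.0010109·(5.1962497 − 5.1887070) / (0.0010109 − (-0.0773193)) = 5.1962497 − (0.0000076)/(0.0783302) = 5.1961524

5.19615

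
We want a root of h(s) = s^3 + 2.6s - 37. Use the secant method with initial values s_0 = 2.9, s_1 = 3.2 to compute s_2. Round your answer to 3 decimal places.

h(2.9) = -5.07100, h(3.2) = 4.08800
s_2 = 3.20000 − 4.08800·(3.20000 − 2.90000) / (4.08800 − (-5.07100)) = 3.20000 − (1.22640)/(9.15900) = 3.06610

3.066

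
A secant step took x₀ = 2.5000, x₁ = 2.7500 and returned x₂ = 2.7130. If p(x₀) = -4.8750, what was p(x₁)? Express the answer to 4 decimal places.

0.8468

The secant line through (2.5000, -4.8750) and (2.7500, p(x₁)) crosses zero at x₂ = 2.7130.
So (2.5000, -4.8750), (2.7500, p(x₁)), (2.7130, 0) are collinear:
p(x₁) = -4.8750 · (2.7500 − 2.7130) / (2.5000 − 2.7130) = -4.8750 · (0.037000)/(-0.213000) = 0.846831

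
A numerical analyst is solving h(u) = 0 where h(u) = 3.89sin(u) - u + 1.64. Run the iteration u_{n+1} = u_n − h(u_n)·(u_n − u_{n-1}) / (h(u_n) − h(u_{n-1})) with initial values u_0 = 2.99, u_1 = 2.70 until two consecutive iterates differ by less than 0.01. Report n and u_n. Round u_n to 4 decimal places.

n = 3, u_n = 2.8306

h(2.99) = -0.762561, h(2.70) = 0.602508
u_2 = 2.700000 − 0.602508·(-0.290000)/(1.365068) = 2.827999;  |Δ| = 0.127999
h(2.827999) = 0.011985
u_3 = 2.827999 − 0.011985·(0.127999)/(-0.590523) = 2.830597;  |Δ| = 0.002598
|u_3 − u_2| = 0.002598 < 0.01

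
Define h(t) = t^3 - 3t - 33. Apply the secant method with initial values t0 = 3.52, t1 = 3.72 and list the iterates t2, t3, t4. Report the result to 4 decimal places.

3.5185, 3.5184, 3.5184

h(3.52) = 0.054208, h(3.72) = 7.318848
t2 = 3.720000 − 7.318848·(3.720000 − 3.520000) / (7.318848 − 0.054208) = 3.720000 − (1.463770)/(7.264640) = 3.518508
h(3.518508) = 0.003235
t3 = 3.518508 − 0.003235·(3.518508 − 3.720000) / (0.003235 − 7.318848) = 3.518508 − (-0.000652)/(-7.315613) = 3.518419
h(3.518419) = 0.000193
t4 = 3.518419 − 0.000193·(3.518419 − 3.518508) / (0.000193 − 0.003235) = 3.518419 − (0.000000)/(-0.003042) = 3.518413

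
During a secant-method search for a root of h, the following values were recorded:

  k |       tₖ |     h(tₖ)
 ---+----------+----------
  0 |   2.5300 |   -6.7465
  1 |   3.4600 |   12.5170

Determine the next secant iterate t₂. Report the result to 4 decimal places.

2.8557

t₂ = 3.4600 − 12.5170·(3.4600 − 2.5300) / (12.5170 − (-6.7465))
   = 3.4600 − (11.640810)/(19.263500) = 2.855706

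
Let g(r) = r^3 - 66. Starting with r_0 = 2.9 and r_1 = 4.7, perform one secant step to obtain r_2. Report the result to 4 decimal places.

3.8429

g(2.9) = -41.611000, g(4.7) = 37.823000
r_2 = 4.700000 − 37.823000·(4.700000 − 2.900000) / (37.823000 − (-41.611000)) = 4.700000 − (68.081400)/(79.434000) = 3.842919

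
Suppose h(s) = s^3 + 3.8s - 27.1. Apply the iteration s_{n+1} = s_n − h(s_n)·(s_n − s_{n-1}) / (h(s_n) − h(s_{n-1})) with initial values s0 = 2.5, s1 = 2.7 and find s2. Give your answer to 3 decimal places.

2.582

h(2.5) = -1.97500, h(2.7) = 2.84300
s2 = 2.70000 − 2.84300·(2.70000 − 2.50000) / (2.84300 − (-1.97500)) = 2.70000 − (0.56860)/(4.81800) = 2.58198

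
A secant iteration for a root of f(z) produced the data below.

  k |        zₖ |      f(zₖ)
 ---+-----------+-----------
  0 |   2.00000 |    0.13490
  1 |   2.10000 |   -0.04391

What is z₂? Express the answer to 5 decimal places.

z₂ = 2.10000 − (-0.04391)·(2.10000 − 2.00000) / (-0.04391 − 0.13490)
   = 2.10000 − (-0.0043910)/(-0.1788100) = 2.0754432

2.07544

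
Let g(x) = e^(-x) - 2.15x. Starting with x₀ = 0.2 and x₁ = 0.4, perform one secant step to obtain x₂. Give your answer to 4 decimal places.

g(0.2) = 0.388731, g(0.4) = -0.189680
x₂ = 0.400000 − (-0.189680)·(0.400000 − 0.200000) / (-0.189680 − 0.388731) = 0.400000 − (-0.037936)/(-0.578411) = 0.334413

0.3344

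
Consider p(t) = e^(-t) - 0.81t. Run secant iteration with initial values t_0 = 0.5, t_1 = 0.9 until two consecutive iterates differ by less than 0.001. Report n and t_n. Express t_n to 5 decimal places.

p(0.5) = 0.2015307, p(0.9) = -0.3224303
t_2 = 0.9000000 − (-0.3224303)·(0.4000000)/(-0.5239610) = 0.6538516;  |Δ| = 0.2461484
p(0.6538516) = -0.0095809
t_3 = 0.6538516 − (-0.0095809)·(-0.2461484)/(0.3128494) = 0.6463134;  |Δ| = 0.0075382
p(0.6463134) = 0.0004600
t_4 = 0.6463134 − 0.0004600·(-0.0075382)/(0.0100409) = 0.6466588;  |Δ| = 0.0003454
|t_4 − t_3| = 0.0003454 < 0.001

n = 4, t_n = 0.64666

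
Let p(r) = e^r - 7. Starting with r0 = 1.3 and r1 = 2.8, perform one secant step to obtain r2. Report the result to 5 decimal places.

1.69107

p(1.3) = -3.3307033, p(2.8) = 9.4446468
r2 = 2.8000000 − 9.4446468·(2.8000000 − 1.3000000) / (9.4446468 − (-3.3307033)) = 2.8000000 − (14.1669702)/(12.7753501) = 1.6910699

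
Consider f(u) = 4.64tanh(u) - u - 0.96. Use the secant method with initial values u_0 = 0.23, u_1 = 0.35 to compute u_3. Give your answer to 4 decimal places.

f(0.23) = -0.141228, f(0.35) = 0.250783
u_2 = 0.350000 − 0.250783·(0.350000 − 0.230000) / (0.250783 − (-0.141228)) = 0.350000 − (0.030094)/(0.392011) = 0.273232
f(0.273232) = 0.003930
u_3 = 0.273232 − 0.003930·(0.273232 − 0.350000) / (0.003930 − 0.250783) = 0.273232 − (-0.000302)/(-0.246853) = 0.272010

0.2720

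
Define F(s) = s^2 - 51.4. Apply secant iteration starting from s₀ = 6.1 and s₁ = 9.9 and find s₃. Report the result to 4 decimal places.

F(6.1) = -14.190000, F(9.9) = 46.610000
s₂ = 9.900000 − 46.610000·(9.900000 − 6.100000) / (46.610000 − (-14.190000)) = 9.900000 − (177.118000)/(60.800000) = 6.986875
F(6.986875) = -2.583578
s₃ = 6.986875 − (-2.583578)·(6.986875 − 9.900000) / (-2.583578 − 46.610000) = 6.986875 − (7.526285)/(-49.193578) = 7.139868

7.1399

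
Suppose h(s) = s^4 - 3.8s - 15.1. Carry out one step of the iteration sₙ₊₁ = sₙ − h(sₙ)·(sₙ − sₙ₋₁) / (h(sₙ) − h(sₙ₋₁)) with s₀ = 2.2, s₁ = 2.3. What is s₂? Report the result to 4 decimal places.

2.2008

h(2.2) = -0.034400, h(2.3) = 4.144100
s₂ = 2.300000 − 4.144100·(2.300000 − 2.200000) / (4.144100 − (-0.034400)) = 2.300000 − (0.414410)/(4.178500) = 2.200823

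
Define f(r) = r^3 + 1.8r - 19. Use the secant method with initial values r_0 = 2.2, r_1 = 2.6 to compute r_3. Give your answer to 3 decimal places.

2.443

f(2.2) = -4.39200, f(2.6) = 3.25600
r_2 = 2.60000 − 3.25600·(2.60000 − 2.20000) / (3.25600 − (-4.39200)) = 2.60000 − (1.30240)/(7.64800) = 2.42971
f(2.42971) = -0.28281
r_3 = 2.42971 − (-0.28281)·(2.42971 − 2.60000) / (-0.28281 − 3.25600) = 2.42971 − (0.04816)/(-3.53881) = 2.44332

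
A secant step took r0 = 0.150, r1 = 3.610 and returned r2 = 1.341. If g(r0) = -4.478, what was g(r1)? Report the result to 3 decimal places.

The secant line through (0.150, -4.478) and (3.610, g(r1)) crosses zero at r2 = 1.341.
So (0.150, -4.478), (3.610, g(r1)), (1.341, 0) are collinear:
g(r1) = -4.478 · (3.610 − 1.341) / (0.150 − 1.341) = -4.478 · (2.26900)/(-1.19100) = 8.53114

8.531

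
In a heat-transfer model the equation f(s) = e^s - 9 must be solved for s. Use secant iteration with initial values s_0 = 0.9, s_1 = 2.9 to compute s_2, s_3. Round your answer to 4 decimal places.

f(0.9) = -6.540397, f(2.9) = 9.174145
s_2 = 2.900000 − 9.174145·(2.900000 − 0.900000) / (9.174145 − (-6.540397)) = 2.900000 − (18.348291)/(15.714542) = 1.732401
f(1.732401) = -3.345789
s_3 = 1.732401 − (-3.345789)·(1.732401 − 2.900000) / (-3.345789 − 9.174145) = 1.732401 − (3.906541)/(-12.519934) = 2.044426

1.7324, 2.0444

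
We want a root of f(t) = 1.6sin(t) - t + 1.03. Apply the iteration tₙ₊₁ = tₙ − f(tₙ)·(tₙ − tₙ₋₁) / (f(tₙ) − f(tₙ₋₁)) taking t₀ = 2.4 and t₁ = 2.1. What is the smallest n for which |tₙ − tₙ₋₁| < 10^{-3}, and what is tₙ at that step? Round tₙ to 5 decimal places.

n = 4, tₙ = 2.26238

f(2.4) = -0.2892589, f(2.1) = 0.3111350
t₂ = 2.1000000 − 0.3111350·(-0.3000000)/(0.6003939) = 2.2554654;  |Δ| = 0.1554654
f(2.2554654) = 0.0139399
t₃ = 2.2554654 − 0.0139399·(0.1554654)/(-0.2971951) = 2.2627575;  |Δ| = 0.0072921
f(2.2627575) = -0.0007637
t₄ = 2.2627575 − (-0.0007637)·(0.0072921)/(-0.0147036) = 2.2623788;  |Δ| = 0.0003787
|t₄ − t₃| = 0.0003787 < 10^{-3}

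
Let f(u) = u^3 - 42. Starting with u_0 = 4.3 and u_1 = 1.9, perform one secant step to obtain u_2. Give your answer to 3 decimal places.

f(4.3) = 37.50700, f(1.9) = -35.14100
u_2 = 1.90000 − (-35.14100)·(1.90000 − 4.30000) / (-35.14100 − 37.50700) = 1.90000 − (84.33840)/(-72.64800) = 3.06092

3.061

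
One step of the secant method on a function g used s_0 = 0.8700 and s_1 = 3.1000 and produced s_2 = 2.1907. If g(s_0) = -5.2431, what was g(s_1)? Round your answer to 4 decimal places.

3.6099

The secant line through (0.8700, -5.2431) and (3.1000, g(s_1)) crosses zero at s_2 = 2.1907.
So (0.8700, -5.2431), (3.1000, g(s_1)), (2.1907, 0) are collinear:
g(s_1) = -5.2431 · (3.1000 − 2.1907) / (0.8700 − 2.1907) = -5.2431 · (0.909300)/(-1.320700) = 3.609867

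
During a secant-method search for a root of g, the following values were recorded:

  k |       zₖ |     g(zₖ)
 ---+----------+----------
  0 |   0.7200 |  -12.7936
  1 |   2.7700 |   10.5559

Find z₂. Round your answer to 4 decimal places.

1.8432

z₂ = 2.7700 − 10.5559·(2.7700 − 0.7200) / (10.5559 − (-12.7936))
   = 2.7700 − (21.639595)/(23.349500) = 1.843231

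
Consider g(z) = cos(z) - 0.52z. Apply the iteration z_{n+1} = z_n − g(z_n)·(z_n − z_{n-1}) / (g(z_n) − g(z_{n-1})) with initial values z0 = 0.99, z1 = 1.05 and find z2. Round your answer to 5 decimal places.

1.01470

g(0.99) = 0.0338899, g(1.05) = -0.0484290
z2 = 1.0500000 − (-0.0484290)·(1.0500000 − 0.9900000) / (-0.0484290 − 0.0338899) = 1.0500000 − (-0.0029057)/(-0.0823188) = 1.0147014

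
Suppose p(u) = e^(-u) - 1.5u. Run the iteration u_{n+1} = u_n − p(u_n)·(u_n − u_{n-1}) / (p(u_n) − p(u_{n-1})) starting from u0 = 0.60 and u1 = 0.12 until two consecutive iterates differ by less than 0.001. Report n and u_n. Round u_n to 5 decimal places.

p(0.60) = -0.3511884, p(0.12) = 0.7069204
u2 = 0.1200000 − 0.7069204·(-0.4800000)/(1.0581088) = 0.4406871;  |Δ| = 0.3206871
p(0.4406871) = -0.0174365
u3 = 0.4406871 − (-0.0174365)·(0.3206871)/(-0.7243570) = 0.4329676;  |Δ| = 0.0077195
p(0.4329676) = -0.0008698
u4 = 0.4329676 − (-0.0008698)·(-0.0077195)/(0.0165667) = 0.4325623;  |Δ| = 0.0004053
|u4 − u3| = 0.0004053 < 0.001

n = 4, u_n = 0.43256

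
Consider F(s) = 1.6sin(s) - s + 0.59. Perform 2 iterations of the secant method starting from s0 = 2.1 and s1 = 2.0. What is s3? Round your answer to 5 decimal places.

F(2.1) = -0.1288650, F(2.0) = 0.0448759
s2 = 2.0000000 − 0.0448759·(2.0000000 − 2.1000000) / (0.0448759 − (-0.1288650)) = 2.0000000 − (-0.0044876)/(0.1737409) = 2.0258292
F(2.0258292) = 0.0013653
s3 = 2.0258292 − 0.0013653·(2.0258292 − 2.0000000) / (0.0013653 − 0.0448759) = 2.0258292 − (0.0000353)/(-0.0435106) = 2.0266397

2.02664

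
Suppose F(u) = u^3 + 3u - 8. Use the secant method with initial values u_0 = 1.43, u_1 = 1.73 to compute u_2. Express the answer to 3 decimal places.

1.505

F(1.43) = -0.78579, F(1.73) = 2.36772
u_2 = 1.73000 − 2.36772·(1.73000 − 1.43000) / (2.36772 − (-0.78579)) = 1.73000 − (0.71032)/(3.15351) = 1.50475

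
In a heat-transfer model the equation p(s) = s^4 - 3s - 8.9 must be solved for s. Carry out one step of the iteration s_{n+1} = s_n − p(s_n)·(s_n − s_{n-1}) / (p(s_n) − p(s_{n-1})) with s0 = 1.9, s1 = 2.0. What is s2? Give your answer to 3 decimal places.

p(1.9) = -1.56790, p(2.0) = 1.10000
s2 = 2.00000 − 1.10000·(2.00000 − 1.90000) / (1.10000 − (-1.56790)) = 2.00000 − (0.11000)/(2.66790) = 1.95877

1.959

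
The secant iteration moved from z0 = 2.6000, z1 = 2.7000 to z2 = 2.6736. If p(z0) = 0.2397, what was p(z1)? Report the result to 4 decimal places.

The secant line through (2.6000, 0.2397) and (2.7000, p(z1)) crosses zero at z2 = 2.6736.
So (2.6000, 0.2397), (2.7000, p(z1)), (2.6736, 0) are collinear:
p(z1) = 0.2397 · (2.7000 − 2.6736) / (2.6000 − 2.6736) = 0.2397 · (0.026400)/(-0.073600) = -0.085979

-0.0860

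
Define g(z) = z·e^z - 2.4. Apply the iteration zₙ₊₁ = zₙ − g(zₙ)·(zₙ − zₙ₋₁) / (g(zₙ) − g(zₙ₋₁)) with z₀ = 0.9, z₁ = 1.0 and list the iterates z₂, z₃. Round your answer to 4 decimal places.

g(0.9) = -0.186357, g(1.0) = 0.318282
z₂ = 1.000000 − 0.318282·(1.000000 − 0.900000) / (0.318282 − (-0.186357)) = 1.000000 − (0.031828)/(0.504639) = 0.936929
g(0.936929) = -0.008835
z₃ = 0.936929 − (-0.008835)·(0.936929 − 1.000000) / (-0.008835 − 0.318282) = 0.936929 − (0.000557)/(-0.327116) = 0.938632

0.9369, 0.9386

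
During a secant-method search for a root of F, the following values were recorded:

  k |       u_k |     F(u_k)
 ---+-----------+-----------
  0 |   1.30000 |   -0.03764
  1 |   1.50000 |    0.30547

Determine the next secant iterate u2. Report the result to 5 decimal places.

1.32194

u2 = 1.50000 − 0.30547·(1.50000 − 1.30000) / (0.30547 − (-0.03764))
   = 1.50000 − (0.0610940)/(0.3431100) = 1.3219405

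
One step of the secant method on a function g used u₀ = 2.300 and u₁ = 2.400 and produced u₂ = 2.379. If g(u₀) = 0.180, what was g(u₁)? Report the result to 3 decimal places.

The secant line through (2.300, 0.180) and (2.400, g(u₁)) crosses zero at u₂ = 2.379.
So (2.300, 0.180), (2.400, g(u₁)), (2.379, 0) are collinear:
g(u₁) = 0.180 · (2.400 − 2.379) / (2.300 − 2.379) = 0.180 · (0.02100)/(-0.07900) = -0.04785

-0.048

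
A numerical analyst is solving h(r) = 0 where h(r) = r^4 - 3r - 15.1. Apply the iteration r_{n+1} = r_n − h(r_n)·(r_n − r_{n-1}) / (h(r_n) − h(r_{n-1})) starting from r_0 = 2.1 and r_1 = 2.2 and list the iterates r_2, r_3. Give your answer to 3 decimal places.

2.153, 2.155

h(2.1) = -1.95190, h(2.2) = 1.72560
r_2 = 2.20000 − 1.72560·(2.20000 − 2.10000) / (1.72560 − (-1.95190)) = 2.20000 − (0.17256)/(3.67750) = 2.15308
h(2.15308) = -0.06915
r_3 = 2.15308 − (-0.06915)·(2.15308 − 2.20000) / (-0.06915 − 1.72560) = 2.15308 − (0.00324)/(-1.79475) = 2.15488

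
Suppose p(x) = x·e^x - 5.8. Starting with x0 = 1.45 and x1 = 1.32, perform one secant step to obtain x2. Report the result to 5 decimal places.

p(1.45) = 0.3815160, p(1.32) = -0.8586838
x2 = 1.3200000 − (-0.8586838)·(1.3200000 − 1.4500000) / (-0.8586838 − 0.3815160) = 1.3200000 − (0.1116289)/(-1.2401998) = 1.4100088

1.41001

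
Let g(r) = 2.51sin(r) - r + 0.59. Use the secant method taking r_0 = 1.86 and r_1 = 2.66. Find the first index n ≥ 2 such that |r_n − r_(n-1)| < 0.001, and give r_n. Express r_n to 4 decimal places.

n = 5, r_n = 2.3593

g(1.86) = 1.135763, g(2.66) = -0.907390
r_2 = 2.660000 − (-0.907390)·(0.800000)/(-2.043153) = 2.304710;  |Δ| = 0.355290
g(2.304710) = 0.149113
r_3 = 2.304710 − 0.149113·(-0.355290)/(1.056503) = 2.354855;  |Δ| = 0.050145
g(2.354855) = 0.012359
r_4 = 2.354855 − 0.012359·(0.050145)/(-0.136754) = 2.359387;  |Δ| = 0.004532
g(2.359387) = -0.000223
r_5 = 2.359387 − (-0.000223)·(0.004532)/(-0.012583) = 2.359306;  |Δ| = 0.000080
|r_5 − r_4| = 0.000080 < 0.001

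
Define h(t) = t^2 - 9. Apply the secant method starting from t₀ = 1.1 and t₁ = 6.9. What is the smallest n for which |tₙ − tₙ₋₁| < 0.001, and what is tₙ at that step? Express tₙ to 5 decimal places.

n = 7, tₙ = 3.00000

h(1.1) = -7.7900000, h(6.9) = 38.6100000
t₂ = 6.9000000 − 38.6100000·(5.8000000)/(46.4000000) = 2.0737500;  |Δ| = 4.8262500
h(2.0737500) = -4.6995609
t₃ = 2.0737500 − (-4.6995609)·(-4.8262500)/(-43.3095609) = 2.5974509;  |Δ| = 0.5237009
h(2.5974509) = -2.2532488
t₄ = 2.5974509 − (-2.2532488)·(0.5237009)/(2.4463121) = 3.0798213;  |Δ| = 0.4823704
h(3.0798213) = 0.4852989
t₅ = 3.0798213 − 0.4852989·(0.4823704)/(2.7385478) = 2.9943402;  |Δ| = 0.0854810
h(2.9943402) = -0.0339265
t₆ = 2.9943402 − (-0.0339265)·(-0.0854810)/(-0.5192254) = 2.9999256;  |Δ| = 0.0055854
h(2.9999256) = -0.0004462
t₇ = 2.9999256 − (-0.0004462)·(0.0055854)/(0.0334803) = 3.0000001;  |Δ| = 0.0000744
|t₇ − t₆| = 0.0000744 < 0.001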